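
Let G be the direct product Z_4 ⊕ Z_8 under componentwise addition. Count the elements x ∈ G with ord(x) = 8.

16

An element (a,b) has order lcm(ord(a), ord(b)); count pairs with lcm equal to 8.
Enumerating gives 16 such elements.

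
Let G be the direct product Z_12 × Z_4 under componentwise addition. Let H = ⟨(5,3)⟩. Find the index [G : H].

|⟨(5,3)⟩| = 12 and |G| = 48.
By Lagrange, [G : H] = |G|/|H| = 48/12 = 4.

4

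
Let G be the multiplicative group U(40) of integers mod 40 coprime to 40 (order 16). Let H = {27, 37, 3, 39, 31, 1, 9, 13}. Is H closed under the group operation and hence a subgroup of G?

|H| = 8 divides |G| = 16, consistent with Lagrange.
H contains the identity, every element's inverse is in H, and H is closed under ·: it is a subgroup.

Yes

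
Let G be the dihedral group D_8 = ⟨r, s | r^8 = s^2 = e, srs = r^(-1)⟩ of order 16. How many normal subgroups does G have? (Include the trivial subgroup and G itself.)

7

G has 19 subgroups. Checking conjugation-invariance by order — order 1: 1/1 normal; order 2: 1/9 normal; order 4: 1/5 normal; order 8: 3/3 normal; order 16: 1/1 normal.
Total normal subgroups: 7.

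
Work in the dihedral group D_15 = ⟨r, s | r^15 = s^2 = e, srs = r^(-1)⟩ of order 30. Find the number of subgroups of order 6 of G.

5

|G| = 30 and 6 | 30, so subgroups of order 6 are possible by Lagrange.
The subgroups of order 6 are: {e, r^5, r^10, s, r^5s, r^10s}; {e, r^5, r^10, rs, r^6s, r^11s}; {e, r^5, r^10, r^2s, r^7s, r^12s}; {e, r^5, r^10, r^3s, r^8s, r^13s}; … (5 in all).
So G has 5 subgroups of order 6.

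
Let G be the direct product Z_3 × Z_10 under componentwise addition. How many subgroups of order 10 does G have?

1

|G| = 30 and 10 | 30, so subgroups of order 10 are possible by Lagrange.
The subgroups of order 10 are: {(0,0), (0,1), (0,2), (0,3), (0,4), (0,5), (0,6), (0,7), (0,8), (0,9)}.
So G has 1 subgroup of order 10.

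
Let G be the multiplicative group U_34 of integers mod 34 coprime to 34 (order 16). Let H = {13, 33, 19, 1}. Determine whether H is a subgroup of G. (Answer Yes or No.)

13 ∈ H but its inverse 21 ∉ H, so H is not a subgroup.

No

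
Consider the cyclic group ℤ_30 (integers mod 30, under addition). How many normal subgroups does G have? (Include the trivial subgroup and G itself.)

8

G is abelian, so every subgroup is normal.
G has 8 subgroups in total, hence 8 normal subgroups.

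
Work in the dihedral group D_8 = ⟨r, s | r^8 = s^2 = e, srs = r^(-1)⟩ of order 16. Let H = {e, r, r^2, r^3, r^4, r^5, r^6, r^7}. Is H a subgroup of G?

|H| = 8 divides |G| = 16, consistent with Lagrange.
H contains the identity, every element's inverse is in H, and H is closed under ·: it is a subgroup.
In fact H = ⟨r^7⟩.

Yes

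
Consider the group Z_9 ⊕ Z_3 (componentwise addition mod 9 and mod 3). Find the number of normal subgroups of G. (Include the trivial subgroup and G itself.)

G is abelian, so every subgroup is normal.
G has 10 subgroups in total, hence 10 normal subgroups.

10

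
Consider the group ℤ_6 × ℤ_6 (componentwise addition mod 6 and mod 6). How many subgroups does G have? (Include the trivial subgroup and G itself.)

|G| = 36, so by Lagrange every subgroup order divides 36. Divisors: 1, 2, 3, 4, 6, 9, 12, 18, 36.
Subgroups by order — order 1: 1; order 2: 3; order 3: 4; order 4: 1; order 6: 12; order 9: 1; order 12: 4; order 18: 3; order 36: 1.
Total: 1 + 3 + 4 + 1 + 12 + 1 + 4 + 3 + 1 = 30.

30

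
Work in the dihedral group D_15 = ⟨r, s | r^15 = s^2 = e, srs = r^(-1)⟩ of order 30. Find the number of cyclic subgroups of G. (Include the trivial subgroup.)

Each element a generates a cyclic subgroup ⟨a⟩; distinct elements may generate the same one (a cyclic group of order d has φ(d) generators).
Cyclic subgroups by order — order 1: 1; order 2: 15; order 3: 1; order 5: 1; order 15: 1.
Total: 19.

19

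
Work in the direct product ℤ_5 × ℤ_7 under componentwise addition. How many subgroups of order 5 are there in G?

1

|G| = 35 and 5 | 35, so subgroups of order 5 are possible by Lagrange.
The subgroups of order 5 are: {(0,0), (1,0), (2,0), (3,0), (4,0)}.
So G has 1 subgroup of order 5.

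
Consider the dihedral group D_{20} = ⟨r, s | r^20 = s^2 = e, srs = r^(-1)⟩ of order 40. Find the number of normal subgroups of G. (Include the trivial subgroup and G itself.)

9

G has 48 subgroups. Checking conjugation-invariance by order — order 1: 1/1 normal; order 2: 1/21 normal; order 4: 1/11 normal; order 5: 1/1 normal; order 8: 0/5 normal; order 10: 1/5 normal; order 20: 3/3 normal; order 40: 1/1 normal.
Total normal subgroups: 9.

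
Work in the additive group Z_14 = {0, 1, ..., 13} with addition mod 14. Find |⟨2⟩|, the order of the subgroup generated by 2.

In Z_14, the order of an element a is n/gcd(a, n).
gcd(2, 14) = 2, so |⟨2⟩| = 14/2 = 7.

7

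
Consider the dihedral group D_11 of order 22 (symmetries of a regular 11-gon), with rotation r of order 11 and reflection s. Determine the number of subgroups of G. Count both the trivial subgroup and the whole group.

14

|G| = 22, so by Lagrange every subgroup order divides 22. Divisors: 1, 2, 11, 22.
Subgroups by order — order 1: 1; order 2: 11; order 11: 1; order 22: 1.
Total: 1 + 11 + 1 + 1 = 14.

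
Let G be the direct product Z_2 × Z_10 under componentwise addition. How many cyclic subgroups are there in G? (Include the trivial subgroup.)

A cyclic subgroup of order d is generated by each of its φ(d) elements of order d, so the cyclic subgroups of order d number (#elements of order d)/φ(d).
Cyclic subgroups by order — order 1: 1; order 2: 3; order 5: 1; order 10: 3.
Total: 8.

8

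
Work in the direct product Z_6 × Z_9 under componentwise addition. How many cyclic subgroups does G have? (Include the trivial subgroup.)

Group the elements of G by the cyclic subgroup they generate; each cyclic subgroup of order d accounts for φ(d) elements.
Cyclic subgroups by order — order 1: 1; order 2: 1; order 3: 4; order 6: 4; order 9: 3; order 18: 3.
Total: 16.

16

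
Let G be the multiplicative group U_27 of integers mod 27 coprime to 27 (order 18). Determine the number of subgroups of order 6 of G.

1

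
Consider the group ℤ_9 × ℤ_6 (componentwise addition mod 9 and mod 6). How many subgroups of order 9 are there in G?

|G| = 54 and 9 | 54, so subgroups of order 9 are possible by Lagrange.
The subgroups of order 9 are: {(0,0), (0,2), (0,4), (3,0), (3,2), (3,4), (6,0), (6,2), (6,4)}; {(0,0), (1,0), (2,0), (3,0), (4,0), (5,0), (6,0), (7,0), (8,0)}; {(0,0), (1,2), (2,4), (3,0), (4,2), (5,4), (6,0), (7,2), (8,4)}; {(0,0), (1,4), (2,2), (3,0), (4,4), (5,2), (6,0), (7,4), (8,2)}.
So G has 4 subgroups of order 9.

4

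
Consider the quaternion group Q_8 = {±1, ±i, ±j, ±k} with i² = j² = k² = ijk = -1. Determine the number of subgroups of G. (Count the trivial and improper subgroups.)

|G| = 8, so by Lagrange every subgroup order divides 8. Divisors: 1, 2, 4, 8.
Subgroups by order — order 1: 1; order 2: 1; order 4: 3; order 8: 1.
Total: 1 + 1 + 3 + 1 = 6.

6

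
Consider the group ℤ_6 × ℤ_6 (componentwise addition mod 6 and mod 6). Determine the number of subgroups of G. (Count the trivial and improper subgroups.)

|G| = 36, so by Lagrange every subgroup order divides 36. Divisors: 1, 2, 3, 4, 6, 9, 12, 18, 36.
Subgroups by order — order 1: 1; order 2: 3; order 3: 4; order 4: 1; order 6: 12; order 9: 1; order 12: 4; order 18: 3; order 36: 1.
Total: 1 + 3 + 4 + 1 + 12 + 1 + 4 + 3 + 1 = 30.

30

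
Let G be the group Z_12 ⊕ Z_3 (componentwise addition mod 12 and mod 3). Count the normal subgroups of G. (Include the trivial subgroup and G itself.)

G is abelian, so every subgroup is normal.
G has 18 subgroups in total, hence 18 normal subgroups.

18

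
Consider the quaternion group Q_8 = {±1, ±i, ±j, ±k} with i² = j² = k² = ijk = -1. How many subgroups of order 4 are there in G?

3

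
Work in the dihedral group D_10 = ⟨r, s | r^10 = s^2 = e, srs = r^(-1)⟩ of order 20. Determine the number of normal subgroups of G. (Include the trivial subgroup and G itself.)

G has 22 subgroups. Checking conjugation-invariance by order — order 1: 1/1 normal; order 2: 1/11 normal; order 4: 0/5 normal; order 5: 1/1 normal; order 10: 3/3 normal; order 20: 1/1 normal.
Total normal subgroups: 7.

7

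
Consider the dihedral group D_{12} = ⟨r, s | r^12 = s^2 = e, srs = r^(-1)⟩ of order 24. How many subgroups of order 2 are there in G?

13

|G| = 24 and 2 | 24, so subgroups of order 2 are possible by Lagrange.
The subgroups of order 2 are: {e, r^10s}; {e, r^11s}; {e, r^2s}; {e, r^3s}; … (13 in all).
So G has 13 subgroups of order 2.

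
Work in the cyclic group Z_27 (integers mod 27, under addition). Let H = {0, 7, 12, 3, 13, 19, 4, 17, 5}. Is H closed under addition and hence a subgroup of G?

3 ∈ H but its inverse 24 ∉ H, so H is not a subgroup.

No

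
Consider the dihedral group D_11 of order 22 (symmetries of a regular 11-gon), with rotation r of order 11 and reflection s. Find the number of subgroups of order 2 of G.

|G| = 22 and 2 | 22, so subgroups of order 2 are possible by Lagrange.
The subgroups of order 2 are: {e, r^10s}; {e, r^2s}; {e, r^3s}; {e, r^4s}; … (11 in all).
So G has 11 subgroups of order 2.

11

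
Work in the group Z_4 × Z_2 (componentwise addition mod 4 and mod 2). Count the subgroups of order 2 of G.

3

|G| = 8 and 2 | 8, so subgroups of order 2 are possible by Lagrange.
The subgroups of order 2 are: {(0,0), (0,1)}; {(0,0), (2,0)}; {(0,0), (2,1)}.
So G has 3 subgroups of order 2.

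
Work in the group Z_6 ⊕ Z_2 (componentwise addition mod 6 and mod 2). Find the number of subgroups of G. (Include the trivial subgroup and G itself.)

|G| = 12, so by Lagrange every subgroup order divides 12. Divisors: 1, 2, 3, 4, 6, 12.
Subgroups by order — order 1: 1; order 2: 3; order 3: 1; order 4: 1; order 6: 3; order 12: 1.
Total: 1 + 3 + 1 + 1 + 3 + 1 = 10.

10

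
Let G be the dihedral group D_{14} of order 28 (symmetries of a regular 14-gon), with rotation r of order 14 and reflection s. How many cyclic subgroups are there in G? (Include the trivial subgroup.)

Group the elements of G by the cyclic subgroup they generate; each cyclic subgroup of order d accounts for φ(d) elements.
Cyclic subgroups by order — order 1: 1; order 2: 15; order 7: 1; order 14: 1.
Total: 18.

18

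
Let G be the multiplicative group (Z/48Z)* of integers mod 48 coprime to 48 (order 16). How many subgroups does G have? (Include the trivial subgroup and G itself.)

27

|G| = 16, so by Lagrange every subgroup order divides 16. Divisors: 1, 2, 4, 8, 16.
Subgroups by order — order 1: 1; order 2: 7; order 4: 11; order 8: 7; order 16: 1.
Total: 1 + 7 + 11 + 7 + 1 = 27.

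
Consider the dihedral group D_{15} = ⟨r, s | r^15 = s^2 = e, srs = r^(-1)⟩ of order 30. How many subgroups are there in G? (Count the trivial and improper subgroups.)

|G| = 30, so by Lagrange every subgroup order divides 30. Divisors: 1, 2, 3, 5, 6, 10, 15, 30.
Subgroups by order — order 1: 1; order 2: 15; order 3: 1; order 5: 1; order 6: 5; order 10: 3; order 15: 1; order 30: 1.
Total: 1 + 15 + 1 + 1 + 5 + 3 + 1 + 1 = 28.

28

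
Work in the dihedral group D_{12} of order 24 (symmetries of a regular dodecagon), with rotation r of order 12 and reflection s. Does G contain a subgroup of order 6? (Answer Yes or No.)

6 | 24. A subgroup of order 6 is {e, r^2, r^4, r^6, r^8, r^10}.

Yes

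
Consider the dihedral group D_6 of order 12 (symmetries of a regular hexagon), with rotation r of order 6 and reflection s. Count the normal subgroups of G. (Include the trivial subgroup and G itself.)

G has 16 subgroups. Checking conjugation-invariance by order — order 1: 1/1 normal; order 2: 1/7 normal; order 3: 1/1 normal; order 4: 0/3 normal; order 6: 3/3 normal; order 12: 1/1 normal.
Total normal subgroups: 7.

7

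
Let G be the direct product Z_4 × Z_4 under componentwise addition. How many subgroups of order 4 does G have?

7

|G| = 16 and 4 | 16, so subgroups of order 4 are possible by Lagrange.
The subgroups of order 4 are: {(0,0), (0,1), (0,2), (0,3)}; {(0,0), (0,2), (2,0), (2,2)}; {(0,0), (0,2), (2,1), (2,3)}; {(0,0), (1,0), (2,0), (3,0)}; … (7 in all).
So G has 7 subgroups of order 4.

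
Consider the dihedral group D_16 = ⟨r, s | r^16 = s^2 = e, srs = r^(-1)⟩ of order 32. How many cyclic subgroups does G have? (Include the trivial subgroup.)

21

Group the elements of G by the cyclic subgroup they generate; each cyclic subgroup of order d accounts for φ(d) elements.
Cyclic subgroups by order — order 1: 1; order 2: 17; order 4: 1; order 8: 1; order 16: 1.
Total: 21.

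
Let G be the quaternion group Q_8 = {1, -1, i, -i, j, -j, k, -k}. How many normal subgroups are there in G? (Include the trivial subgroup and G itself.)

6

G has 6 subgroups. Checking conjugation-invariance by order — order 1: 1/1 normal; order 2: 1/1 normal; order 4: 3/3 normal; order 8: 1/1 normal.
Total normal subgroups: 6.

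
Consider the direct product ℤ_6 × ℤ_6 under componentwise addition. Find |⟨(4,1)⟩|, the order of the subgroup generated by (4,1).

The order of (4,1) in Z_6 × Z_6 is lcm(ord(4) in Z_6, ord(1) in Z_6).
ord(4) = 3 and ord(1) = 6, so |⟨(4,1)⟩| = lcm(3, 6) = 6.

6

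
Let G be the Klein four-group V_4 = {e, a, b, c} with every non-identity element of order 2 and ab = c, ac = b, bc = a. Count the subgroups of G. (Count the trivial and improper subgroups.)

|G| = 4, so by Lagrange every subgroup order divides 4. Divisors: 1, 2, 4.
Subgroups by order — order 1: 1; order 2: 3; order 4: 1.
Total: 1 + 3 + 1 = 5.

5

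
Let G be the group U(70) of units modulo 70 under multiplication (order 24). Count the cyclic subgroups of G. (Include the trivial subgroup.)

12

Group the elements of G by the cyclic subgroup they generate; each cyclic subgroup of order d accounts for φ(d) elements.
Cyclic subgroups by order — order 1: 1; order 2: 3; order 3: 1; order 4: 2; order 6: 3; order 12: 2.
Total: 12.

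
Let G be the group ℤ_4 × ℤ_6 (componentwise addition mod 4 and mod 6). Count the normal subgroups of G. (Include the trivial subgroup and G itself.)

G is abelian, so every subgroup is normal.
G has 16 subgroups in total, hence 16 normal subgroups.

16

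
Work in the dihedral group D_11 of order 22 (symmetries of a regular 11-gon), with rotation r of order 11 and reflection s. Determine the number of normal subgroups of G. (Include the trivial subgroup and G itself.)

3

G has 14 subgroups. Checking conjugation-invariance by order — order 1: 1/1 normal; order 2: 0/11 normal; order 11: 1/1 normal; order 22: 1/1 normal.
Total normal subgroups: 3.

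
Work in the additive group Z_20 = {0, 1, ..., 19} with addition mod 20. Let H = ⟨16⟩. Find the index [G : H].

|⟨16⟩| = 5 and |G| = 20.
By Lagrange, [G : H] = |G|/|H| = 20/5 = 4.

4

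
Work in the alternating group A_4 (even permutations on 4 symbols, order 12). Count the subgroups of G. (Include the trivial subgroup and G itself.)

10

|G| = 12, so by Lagrange every subgroup order divides 12. Divisors: 1, 2, 3, 4, 6, 12.
Subgroups by order — order 1: 1; order 2: 3; order 3: 4; order 4: 1; order 6: 0; order 12: 1.
Total: 1 + 3 + 4 + 1 + 0 + 1 = 10.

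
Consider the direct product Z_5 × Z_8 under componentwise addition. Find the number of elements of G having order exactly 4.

An element (a,b) has order lcm(ord(a), ord(b)); count pairs with lcm equal to 4.
Enumerating gives 2 such elements.

2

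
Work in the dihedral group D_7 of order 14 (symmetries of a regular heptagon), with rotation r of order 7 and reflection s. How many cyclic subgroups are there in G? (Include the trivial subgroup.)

9

Group the elements of G by the cyclic subgroup they generate; each cyclic subgroup of order d accounts for φ(d) elements.
Cyclic subgroups by order — order 1: 1; order 2: 7; order 7: 1.
Total: 9.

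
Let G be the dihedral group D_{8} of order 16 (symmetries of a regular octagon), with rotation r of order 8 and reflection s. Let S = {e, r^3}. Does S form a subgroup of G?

r^3 ∈ S but its inverse r^5 ∉ S, so S is not a subgroup.

No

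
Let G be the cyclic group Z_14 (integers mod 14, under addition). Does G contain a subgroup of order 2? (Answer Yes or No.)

Yes

2 | 14. A subgroup of order 2 is {0, 7}.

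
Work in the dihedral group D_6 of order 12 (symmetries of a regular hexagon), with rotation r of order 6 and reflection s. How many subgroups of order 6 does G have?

|G| = 12 and 6 | 12, so subgroups of order 6 are possible by Lagrange.
The subgroups of order 6 are: {e, r, r^2, r^3, r^4, r^5}; {e, r^2, r^4, s, r^2s, r^4s}; {e, r^2, r^4, rs, r^3s, r^5s}.
So G has 3 subgroups of order 6.

3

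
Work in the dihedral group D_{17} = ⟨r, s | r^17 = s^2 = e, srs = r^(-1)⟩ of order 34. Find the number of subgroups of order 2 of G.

|G| = 34 and 2 | 34, so subgroups of order 2 are possible by Lagrange.
The subgroups of order 2 are: {e, r^10s}; {e, r^11s}; {e, r^12s}; {e, r^13s}; … (17 in all).
So G has 17 subgroups of order 2.

17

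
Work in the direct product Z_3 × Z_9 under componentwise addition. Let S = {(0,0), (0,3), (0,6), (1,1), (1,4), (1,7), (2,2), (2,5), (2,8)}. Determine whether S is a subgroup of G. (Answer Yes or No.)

Yes

|S| = 9 divides |G| = 27, consistent with Lagrange.
S contains the identity, every element's inverse is in S, and S is closed under +: it is a subgroup.
In fact S = ⟨(1,1)⟩.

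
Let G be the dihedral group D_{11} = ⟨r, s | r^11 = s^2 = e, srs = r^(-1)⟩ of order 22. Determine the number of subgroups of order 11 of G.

|G| = 22 and 11 | 22, so subgroups of order 11 are possible by Lagrange.
The subgroups of order 11 are: {e, r, r^2, r^3, r^4, r^5, r^6, r^7, r^8, r^9, r^10}.
So G has 1 subgroup of order 11.

1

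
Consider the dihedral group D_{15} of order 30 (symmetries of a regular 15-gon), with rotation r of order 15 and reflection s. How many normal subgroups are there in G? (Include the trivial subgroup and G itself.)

5

G has 28 subgroups. Checking conjugation-invariance by order — order 1: 1/1 normal; order 2: 0/15 normal; order 3: 1/1 normal; order 5: 1/1 normal; order 6: 0/5 normal; order 10: 0/3 normal; order 15: 1/1 normal; order 30: 1/1 normal.
Total normal subgroups: 5.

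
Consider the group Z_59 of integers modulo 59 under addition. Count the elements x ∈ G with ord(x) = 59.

58

In a cyclic group of order 59, the number of elements of order d (for d | 59) is φ(d).
φ(59) = 58.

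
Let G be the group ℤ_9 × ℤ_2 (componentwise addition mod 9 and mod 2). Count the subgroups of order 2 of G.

1

|G| = 18 and 2 | 18, so subgroups of order 2 are possible by Lagrange.
The subgroups of order 2 are: {(0,0), (0,1)}.
So G has 1 subgroup of order 2.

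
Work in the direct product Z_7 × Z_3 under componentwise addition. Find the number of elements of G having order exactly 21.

12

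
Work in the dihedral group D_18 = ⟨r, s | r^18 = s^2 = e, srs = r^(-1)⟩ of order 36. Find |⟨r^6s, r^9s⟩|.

|⟨r^6s⟩| = 2 and |⟨r^9s⟩| = 2, so |H| is a multiple of lcm(2, 2) = 2 and divides |G| = 36.
Closing under the operation: H = {e, r^3, r^6, r^9, r^12, r^15, s, r^3s, r^6s, r^9s, r^12s, r^15s}, so |H| = 12.

12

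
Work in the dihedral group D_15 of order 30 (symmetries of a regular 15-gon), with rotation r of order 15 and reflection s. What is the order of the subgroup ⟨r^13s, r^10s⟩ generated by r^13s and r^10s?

10

|⟨r^13s⟩| = 2 and |⟨r^10s⟩| = 2, so |H| is a multiple of lcm(2, 2) = 2 and divides |G| = 30.
Closing under the operation: H = {e, r^3, r^6, r^9, r^12, rs, r^4s, r^7s, r^10s, r^13s}, so |H| = 10.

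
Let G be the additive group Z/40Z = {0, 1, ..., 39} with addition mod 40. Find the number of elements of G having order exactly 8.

In a cyclic group of order 40, the number of elements of order d (for d | 40) is φ(d).
φ(8) = 4.

4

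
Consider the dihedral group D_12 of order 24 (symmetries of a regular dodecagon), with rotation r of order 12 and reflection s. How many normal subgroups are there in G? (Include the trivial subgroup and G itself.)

9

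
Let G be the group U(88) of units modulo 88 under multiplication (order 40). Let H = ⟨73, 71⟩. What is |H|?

|⟨73⟩| = 10 and |⟨71⟩| = 10, so |H| is a multiple of lcm(10, 10) = 10 and divides |G| = 40.
Closing under the operation: H = {1, 7, 9, 15, 17, 23, 25, 31, 39, 41, 47, 49, 57, 63, 65, 71, 73, 79, 81, 87}, so |H| = 20.

20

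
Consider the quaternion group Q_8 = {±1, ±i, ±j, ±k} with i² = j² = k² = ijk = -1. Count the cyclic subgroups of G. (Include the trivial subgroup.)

Each element a generates a cyclic subgroup ⟨a⟩; distinct elements may generate the same one (a cyclic group of order d has φ(d) generators).
Cyclic subgroups by order — order 1: 1; order 2: 1; order 4: 3.
Total: 5.

5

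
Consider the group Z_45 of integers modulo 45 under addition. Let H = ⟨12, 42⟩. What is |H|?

|⟨12⟩| = 15 and |⟨42⟩| = 15, so |H| is a multiple of lcm(15, 15) = 15 and divides |G| = 45.
Closing under the operation: H = {0, 3, 6, 9, 12, 15, 18, 21, 24, 27, 30, 33, 36, 39, 42}, so |H| = 15.

15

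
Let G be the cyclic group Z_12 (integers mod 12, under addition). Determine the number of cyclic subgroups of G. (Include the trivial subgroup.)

6

Each element a generates a cyclic subgroup ⟨a⟩; distinct elements may generate the same one (a cyclic group of order d has φ(d) generators).
Cyclic subgroups by order — order 1: 1; order 2: 1; order 3: 1; order 4: 1; order 6: 1; order 12: 1.
Total: 6.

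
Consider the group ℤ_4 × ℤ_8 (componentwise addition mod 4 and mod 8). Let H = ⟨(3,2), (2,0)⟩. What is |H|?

|⟨(3,2)⟩| = 4 and |⟨(2,0)⟩| = 2, so |H| is a multiple of lcm(4, 2) = 4 and divides |G| = 32.
Closing under the operation: H = {(0,0), (0,4), (1,2), (1,6), (2,0), (2,4), (3,2), (3,6)}, so |H| = 8.

8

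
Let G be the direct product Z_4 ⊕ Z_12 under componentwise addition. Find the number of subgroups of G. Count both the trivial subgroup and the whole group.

30

|G| = 48, so by Lagrange every subgroup order divides 48. Divisors: 1, 2, 3, 4, 6, 8, 12, 16, 24, 48.
Subgroups by order — order 1: 1; order 2: 3; order 3: 1; order 4: 7; order 6: 3; order 8: 3; order 12: 7; order 16: 1; order 24: 3; order 48: 1.
Total: 1 + 3 + 1 + 7 + 3 + 3 + 7 + 1 + 3 + 1 = 30.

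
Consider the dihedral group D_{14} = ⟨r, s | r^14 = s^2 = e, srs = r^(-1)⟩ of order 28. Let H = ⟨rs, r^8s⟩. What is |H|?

|⟨rs⟩| = 2 and |⟨r^8s⟩| = 2, so |H| is a multiple of lcm(2, 2) = 2 and divides |G| = 28.
Closing under the operation: H = {e, r^7, rs, r^8s}, so |H| = 4.

4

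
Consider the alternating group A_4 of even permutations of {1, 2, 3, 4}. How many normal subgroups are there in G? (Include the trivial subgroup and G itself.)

3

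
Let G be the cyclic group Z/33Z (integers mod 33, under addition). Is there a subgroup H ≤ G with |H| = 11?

11 | 33. A subgroup of order 11 is {0, 3, 6, 9, 12, 15, 18, 21, 24, 27, 30}.

Yes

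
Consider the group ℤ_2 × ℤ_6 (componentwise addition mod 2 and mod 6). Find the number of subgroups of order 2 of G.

3

|G| = 12 and 2 | 12, so subgroups of order 2 are possible by Lagrange.
The subgroups of order 2 are: {(0,0), (0,3)}; {(0,0), (1,0)}; {(0,0), (1,3)}.
So G has 3 subgroups of order 2.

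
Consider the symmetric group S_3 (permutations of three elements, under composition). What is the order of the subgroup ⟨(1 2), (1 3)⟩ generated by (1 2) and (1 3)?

6

|⟨(1 2)⟩| = 2 and |⟨(1 3)⟩| = 2, so |H| is a multiple of lcm(2, 2) = 2 and divides |G| = 6.
Closing {(1 2), (1 3)} under the group operation gives all of G, so |H| = 6.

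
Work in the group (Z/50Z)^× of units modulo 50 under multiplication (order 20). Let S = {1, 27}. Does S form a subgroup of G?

27 ∈ S but its inverse 13 ∉ S, so S is not a subgroup.

No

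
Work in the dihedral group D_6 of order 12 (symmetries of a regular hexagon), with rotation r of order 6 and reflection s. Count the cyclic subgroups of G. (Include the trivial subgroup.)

10

A cyclic subgroup of order d is generated by each of its φ(d) elements of order d, so the cyclic subgroups of order d number (#elements of order d)/φ(d).
Cyclic subgroups by order — order 1: 1; order 2: 7; order 3: 1; order 6: 1.
Total: 10.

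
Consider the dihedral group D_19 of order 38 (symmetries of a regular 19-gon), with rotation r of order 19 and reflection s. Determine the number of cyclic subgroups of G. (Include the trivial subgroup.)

Each element a generates a cyclic subgroup ⟨a⟩; distinct elements may generate the same one (a cyclic group of order d has φ(d) generators).
Cyclic subgroups by order — order 1: 1; order 2: 19; order 19: 1.
Total: 21.

21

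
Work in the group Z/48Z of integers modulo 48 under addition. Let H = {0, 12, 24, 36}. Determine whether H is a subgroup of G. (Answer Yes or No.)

|H| = 4 divides |G| = 48, consistent with Lagrange.
H contains the identity, every element's inverse is in H, and H is closed under +: it is a subgroup.
In fact H = ⟨12⟩.

Yes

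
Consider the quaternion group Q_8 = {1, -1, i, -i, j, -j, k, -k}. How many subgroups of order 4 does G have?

|G| = 8 and 4 | 8, so subgroups of order 4 are possible by Lagrange.
The subgroups of order 4 are: {1, -1, i, -i}; {1, -1, j, -j}; {1, -1, k, -k}.
So G has 3 subgroups of order 4.

3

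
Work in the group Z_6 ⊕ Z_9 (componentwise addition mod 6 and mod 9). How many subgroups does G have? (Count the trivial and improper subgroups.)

20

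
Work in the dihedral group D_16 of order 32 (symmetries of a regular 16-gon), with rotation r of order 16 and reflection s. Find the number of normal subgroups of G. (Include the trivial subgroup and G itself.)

G has 36 subgroups. Checking conjugation-invariance by order — order 1: 1/1 normal; order 2: 1/17 normal; order 4: 1/9 normal; order 8: 1/5 normal; order 16: 3/3 normal; order 32: 1/1 normal.
Total normal subgroups: 8.

8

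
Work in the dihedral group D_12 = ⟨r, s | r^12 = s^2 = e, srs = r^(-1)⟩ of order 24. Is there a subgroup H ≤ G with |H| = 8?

8 | 24. A subgroup of order 8 is {e, r^3, r^6, r^9, rs, r^4s, r^7s, r^10s}.

Yes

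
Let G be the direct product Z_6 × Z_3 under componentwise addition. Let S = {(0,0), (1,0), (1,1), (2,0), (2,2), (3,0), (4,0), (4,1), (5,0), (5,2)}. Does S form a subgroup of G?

No

|S| = 10 does not divide |G| = 18, so by Lagrange S is not a subgroup.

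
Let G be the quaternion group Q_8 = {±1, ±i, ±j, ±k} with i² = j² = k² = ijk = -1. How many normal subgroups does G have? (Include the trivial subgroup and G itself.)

6

G has 6 subgroups. Checking conjugation-invariance by order — order 1: 1/1 normal; order 2: 1/1 normal; order 4: 3/3 normal; order 8: 1/1 normal.
Total normal subgroups: 6.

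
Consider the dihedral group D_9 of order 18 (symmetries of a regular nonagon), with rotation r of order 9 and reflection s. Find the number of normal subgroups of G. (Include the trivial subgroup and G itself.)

4

G has 16 subgroups. Checking conjugation-invariance by order — order 1: 1/1 normal; order 2: 0/9 normal; order 3: 1/1 normal; order 6: 0/3 normal; order 9: 1/1 normal; order 18: 1/1 normal.
Total normal subgroups: 4.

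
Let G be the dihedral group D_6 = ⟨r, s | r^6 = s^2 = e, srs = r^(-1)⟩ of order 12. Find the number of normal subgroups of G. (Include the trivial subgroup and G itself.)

7

G has 16 subgroups. Checking conjugation-invariance by order — order 1: 1/1 normal; order 2: 1/7 normal; order 3: 1/1 normal; order 4: 0/3 normal; order 6: 3/3 normal; order 12: 1/1 normal.
Total normal subgroups: 7.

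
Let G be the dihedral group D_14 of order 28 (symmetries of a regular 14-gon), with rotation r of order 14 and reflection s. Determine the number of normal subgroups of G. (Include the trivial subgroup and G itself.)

G has 28 subgroups. Checking conjugation-invariance by order — order 1: 1/1 normal; order 2: 1/15 normal; order 4: 0/7 normal; order 7: 1/1 normal; order 14: 3/3 normal; order 28: 1/1 normal.
Total normal subgroups: 7.

7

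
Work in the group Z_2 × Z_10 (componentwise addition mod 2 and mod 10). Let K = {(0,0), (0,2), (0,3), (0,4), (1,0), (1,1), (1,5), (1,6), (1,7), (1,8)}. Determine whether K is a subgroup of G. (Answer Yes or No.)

No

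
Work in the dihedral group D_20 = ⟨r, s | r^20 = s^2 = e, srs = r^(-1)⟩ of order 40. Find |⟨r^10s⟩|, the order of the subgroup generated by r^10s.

Computing powers of r^10s: the smallest k with (r^10s)^k = e is k = 2.

2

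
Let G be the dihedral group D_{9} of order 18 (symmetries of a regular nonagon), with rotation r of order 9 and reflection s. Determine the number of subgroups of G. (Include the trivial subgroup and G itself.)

|G| = 18, so by Lagrange every subgroup order divides 18. Divisors: 1, 2, 3, 6, 9, 18.
Subgroups by order — order 1: 1; order 2: 9; order 3: 1; order 6: 3; order 9: 1; order 18: 1.
Total: 1 + 9 + 1 + 3 + 1 + 1 = 16.

16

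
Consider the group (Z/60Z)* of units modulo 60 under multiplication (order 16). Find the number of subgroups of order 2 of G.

|G| = 16 and 2 | 16, so subgroups of order 2 are possible by Lagrange.
The subgroups of order 2 are: {1, 11}; {1, 19}; {1, 29}; {1, 31}; … (7 in all).
So G has 7 subgroups of order 2.

7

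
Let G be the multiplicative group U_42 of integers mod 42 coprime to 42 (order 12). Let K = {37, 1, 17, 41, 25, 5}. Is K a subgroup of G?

|K| = 6 divides |G| = 12, consistent with Lagrange.
K contains the identity, every element's inverse is in K, and K is closed under ·: it is a subgroup.
In fact K = ⟨17⟩.

Yes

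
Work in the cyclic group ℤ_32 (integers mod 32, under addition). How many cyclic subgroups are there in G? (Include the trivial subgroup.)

Each element a generates a cyclic subgroup ⟨a⟩; distinct elements may generate the same one (a cyclic group of order d has φ(d) generators).
Cyclic subgroups by order — order 1: 1; order 2: 1; order 4: 1; order 8: 1; order 16: 1; order 32: 1.
Total: 6.

6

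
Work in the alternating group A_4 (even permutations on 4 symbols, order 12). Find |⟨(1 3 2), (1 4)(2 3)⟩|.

12

|⟨(1 3 2)⟩| = 3 and |⟨(1 4)(2 3)⟩| = 2, so |H| is a multiple of lcm(3, 2) = 6 and divides |G| = 12.
Closing {(1 3 2), (1 4)(2 3)} under the group operation gives all of G, so |H| = 12.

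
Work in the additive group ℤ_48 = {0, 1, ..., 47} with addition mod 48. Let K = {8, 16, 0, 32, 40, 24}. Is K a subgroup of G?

Yes

|K| = 6 divides |G| = 48, consistent with Lagrange.
K contains the identity, every element's inverse is in K, and K is closed under +: it is a subgroup.
In fact K = ⟨8⟩.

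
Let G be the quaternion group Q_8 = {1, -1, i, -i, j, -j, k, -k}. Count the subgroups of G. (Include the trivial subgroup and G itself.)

|G| = 8, so by Lagrange every subgroup order divides 8. Divisors: 1, 2, 4, 8.
Subgroups by order — order 1: 1; order 2: 1; order 4: 3; order 8: 1.
Total: 1 + 1 + 3 + 1 = 6.

6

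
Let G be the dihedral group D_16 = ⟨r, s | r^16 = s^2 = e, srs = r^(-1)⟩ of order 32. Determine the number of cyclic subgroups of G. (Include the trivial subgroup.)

21

Each element a generates a cyclic subgroup ⟨a⟩; distinct elements may generate the same one (a cyclic group of order d has φ(d) generators).
Cyclic subgroups by order — order 1: 1; order 2: 17; order 4: 1; order 8: 1; order 16: 1.
Total: 21.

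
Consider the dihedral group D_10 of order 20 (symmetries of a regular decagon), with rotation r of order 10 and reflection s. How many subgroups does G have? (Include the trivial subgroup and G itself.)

|G| = 20, so by Lagrange every subgroup order divides 20. Divisors: 1, 2, 4, 5, 10, 20.
Subgroups by order — order 1: 1; order 2: 11; order 4: 5; order 5: 1; order 10: 3; order 20: 1.
Total: 1 + 11 + 5 + 1 + 3 + 1 = 22.

22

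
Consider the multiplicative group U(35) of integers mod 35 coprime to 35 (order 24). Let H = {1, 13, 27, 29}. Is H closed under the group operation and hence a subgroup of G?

Yes

|H| = 4 divides |G| = 24, consistent with Lagrange.
H contains the identity, every element's inverse is in H, and H is closed under ·: it is a subgroup.
In fact H = ⟨27⟩.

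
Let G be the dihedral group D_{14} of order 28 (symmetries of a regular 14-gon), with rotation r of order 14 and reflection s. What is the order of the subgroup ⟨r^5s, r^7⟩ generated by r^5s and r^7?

|⟨r^5s⟩| = 2 and |⟨r^7⟩| = 2, so |H| is a multiple of lcm(2, 2) = 2 and divides |G| = 28.
Closing under the operation: H = {e, r^7, r^5s, r^12s}, so |H| = 4.

4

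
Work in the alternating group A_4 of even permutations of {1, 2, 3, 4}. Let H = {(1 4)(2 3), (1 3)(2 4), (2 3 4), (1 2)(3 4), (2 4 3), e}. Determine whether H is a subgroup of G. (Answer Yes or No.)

Closure fails: (2 4 3) ∘ (1 2)(3 4) = (1 4 2) ∉ H. So H is not a subgroup.

No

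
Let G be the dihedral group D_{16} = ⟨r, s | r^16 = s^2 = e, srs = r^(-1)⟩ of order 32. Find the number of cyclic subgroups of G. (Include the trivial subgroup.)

Group the elements of G by the cyclic subgroup they generate; each cyclic subgroup of order d accounts for φ(d) elements.
Cyclic subgroups by order — order 1: 1; order 2: 17; order 4: 1; order 8: 1; order 16: 1.
Total: 21.

21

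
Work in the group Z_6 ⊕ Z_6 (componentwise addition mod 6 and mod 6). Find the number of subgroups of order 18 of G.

|G| = 36 and 18 | 36, so subgroups of order 18 are possible by Lagrange.
The subgroups of order 18 are: {(0,0), (0,1), (0,2), (0,3), (0,4), (0,5), (2,0), (2,1), (2,2), (2,3), (2,4), (2,5), (4,0), (4,1), (4,2), (4,3), (4,4), (4,5)}; {(0,0), (0,2), (0,4), (1,0), (1,2), (1,4), (2,0), (2,2), (2,4), (3,0), (3,2), (3,4), (4,0), (4,2), (4,4), (5,0), (5,2), (5,4)}; {(0,0), (0,2), (0,4), (1,1), (1,3), (1,5), (2,0), (2,2), (2,4), (3,1), (3,3), (3,5), (4,0), (4,2), (4,4), (5,1), (5,3), (5,5)}.
So G has 3 subgroups of order 18.

3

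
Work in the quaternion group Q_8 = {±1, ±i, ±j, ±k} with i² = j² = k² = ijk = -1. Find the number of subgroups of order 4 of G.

|G| = 8 and 4 | 8, so subgroups of order 4 are possible by Lagrange.
The subgroups of order 4 are: {1, -1, i, -i}; {1, -1, j, -j}; {1, -1, k, -k}.
So G has 3 subgroups of order 4.

3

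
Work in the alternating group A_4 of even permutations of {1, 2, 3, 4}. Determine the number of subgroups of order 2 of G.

|G| = 12 and 2 | 12, so subgroups of order 2 are possible by Lagrange.
The subgroups of order 2 are: {e, (1 2)(3 4)}; {e, (1 3)(2 4)}; {e, (1 4)(2 3)}.
So G has 3 subgroups of order 2.

3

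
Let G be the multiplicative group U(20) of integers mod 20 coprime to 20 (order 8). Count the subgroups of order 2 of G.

|G| = 8 and 2 | 8, so subgroups of order 2 are possible by Lagrange.
The subgroups of order 2 are: {1, 11}; {1, 19}; {1, 9}.
So G has 3 subgroups of order 2.

3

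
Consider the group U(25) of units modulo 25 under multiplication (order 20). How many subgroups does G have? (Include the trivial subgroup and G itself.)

6

|G| = 20, so by Lagrange every subgroup order divides 20. Divisors: 1, 2, 4, 5, 10, 20.
Subgroups by order — order 1: 1; order 2: 1; order 4: 1; order 5: 1; order 10: 1; order 20: 1.
Total: 1 + 1 + 1 + 1 + 1 + 1 = 6.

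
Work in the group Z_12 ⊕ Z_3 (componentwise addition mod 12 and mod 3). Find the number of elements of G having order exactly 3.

8

An element (a,b) has order lcm(ord(a), ord(b)); count pairs with lcm equal to 3.
Enumerating gives 8 such elements.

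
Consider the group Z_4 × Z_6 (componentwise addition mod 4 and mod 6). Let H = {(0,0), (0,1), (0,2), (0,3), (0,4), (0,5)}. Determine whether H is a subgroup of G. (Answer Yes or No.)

Yes

|H| = 6 divides |G| = 24, consistent with Lagrange.
H contains the identity, every element's inverse is in H, and H is closed under +: it is a subgroup.
In fact H = ⟨(0,1)⟩.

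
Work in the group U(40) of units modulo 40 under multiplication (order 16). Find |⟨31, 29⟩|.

4

|⟨31⟩| = 2 and |⟨29⟩| = 2, so |H| is a multiple of lcm(2, 2) = 2 and divides |G| = 16.
Closing under the operation: H = {1, 19, 29, 31}, so |H| = 4.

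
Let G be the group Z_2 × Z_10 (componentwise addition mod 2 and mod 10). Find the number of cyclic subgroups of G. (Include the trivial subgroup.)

8

Group the elements of G by the cyclic subgroup they generate; each cyclic subgroup of order d accounts for φ(d) elements.
Cyclic subgroups by order — order 1: 1; order 2: 3; order 5: 1; order 10: 3.
Total: 8.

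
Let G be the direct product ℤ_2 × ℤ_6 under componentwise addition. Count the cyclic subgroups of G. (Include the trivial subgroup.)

8

Group the elements of G by the cyclic subgroup they generate; each cyclic subgroup of order d accounts for φ(d) elements.
Cyclic subgroups by order — order 1: 1; order 2: 3; order 3: 1; order 6: 3.
Total: 8.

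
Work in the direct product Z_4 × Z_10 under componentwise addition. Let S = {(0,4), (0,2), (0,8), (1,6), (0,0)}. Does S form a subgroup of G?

(0,4) ∈ S but its inverse (0,6) ∉ S, so S is not a subgroup.

No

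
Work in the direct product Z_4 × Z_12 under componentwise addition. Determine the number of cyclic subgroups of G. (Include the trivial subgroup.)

A cyclic subgroup of order d is generated by each of its φ(d) elements of order d, so the cyclic subgroups of order d number (#elements of order d)/φ(d).
Cyclic subgroups by order — order 1: 1; order 2: 3; order 3: 1; order 4: 6; order 6: 3; order 12: 6.
Total: 20.

20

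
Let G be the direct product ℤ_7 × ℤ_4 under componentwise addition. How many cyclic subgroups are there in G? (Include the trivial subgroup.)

6

Each element a generates a cyclic subgroup ⟨a⟩; distinct elements may generate the same one (a cyclic group of order d has φ(d) generators).
Cyclic subgroups by order — order 1: 1; order 2: 1; order 4: 1; order 7: 1; order 14: 1; order 28: 1.
Total: 6.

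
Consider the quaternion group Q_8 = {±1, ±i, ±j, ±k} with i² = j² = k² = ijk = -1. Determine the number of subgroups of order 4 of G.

|G| = 8 and 4 | 8, so subgroups of order 4 are possible by Lagrange.
The subgroups of order 4 are: {1, -1, i, -i}; {1, -1, j, -j}; {1, -1, k, -k}.
So G has 3 subgroups of order 4.

3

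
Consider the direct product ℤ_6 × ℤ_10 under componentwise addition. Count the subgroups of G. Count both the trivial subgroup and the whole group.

20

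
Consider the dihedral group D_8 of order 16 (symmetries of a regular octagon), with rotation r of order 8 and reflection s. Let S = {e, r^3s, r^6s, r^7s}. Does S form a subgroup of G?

Closure fails: r^3s · r^6s = r^5 ∉ S. So S is not a subgroup.

No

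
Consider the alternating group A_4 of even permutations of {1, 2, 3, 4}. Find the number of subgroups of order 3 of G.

4

|G| = 12 and 3 | 12, so subgroups of order 3 are possible by Lagrange.
The subgroups of order 3 are: {e, (1 2 3), (1 3 2)}; {e, (1 2 4), (1 4 2)}; {e, (1 3 4), (1 4 3)}; {e, (2 3 4), (2 4 3)}.
So G has 4 subgroups of order 3.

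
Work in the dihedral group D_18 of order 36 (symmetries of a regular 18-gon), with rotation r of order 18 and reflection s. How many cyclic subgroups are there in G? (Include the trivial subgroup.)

Each element a generates a cyclic subgroup ⟨a⟩; distinct elements may generate the same one (a cyclic group of order d has φ(d) generators).
Cyclic subgroups by order — order 1: 1; order 2: 19; order 3: 1; order 6: 1; order 9: 1; order 18: 1.
Total: 24.

24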